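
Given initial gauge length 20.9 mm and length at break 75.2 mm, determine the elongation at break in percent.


Elongation = (Lf - L0) / L0 * 100
= (75.2 - 20.9) / 20.9 * 100
= 54.3 / 20.9 * 100
= 259.8%

259.8%


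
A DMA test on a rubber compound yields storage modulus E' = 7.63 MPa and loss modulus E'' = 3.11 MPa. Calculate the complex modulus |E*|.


|E*| = sqrt(E'^2 + E''^2)
= sqrt(7.63^2 + 3.11^2)
= sqrt(58.2169 + 9.6721)
= 8.239 MPa

8.239 MPa


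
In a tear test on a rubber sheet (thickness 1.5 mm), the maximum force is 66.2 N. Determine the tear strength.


Tear strength = force / thickness
= 66.2 / 1.5
= 44.13 N/mm

44.13 N/mm


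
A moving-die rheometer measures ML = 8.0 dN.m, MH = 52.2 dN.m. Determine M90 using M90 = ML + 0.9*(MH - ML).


M90 = ML + 0.9 * (MH - ML)
M90 = 8.0 + 0.9 * (52.2 - 8.0)
M90 = 8.0 + 0.9 * 44.2
M90 = 47.78 dN.m

47.78 dN.m


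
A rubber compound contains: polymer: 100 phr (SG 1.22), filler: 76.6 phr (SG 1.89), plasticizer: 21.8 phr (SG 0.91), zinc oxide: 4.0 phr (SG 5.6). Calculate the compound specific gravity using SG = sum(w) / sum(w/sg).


Sum of weights = 202.4
Volume contributions:
  polymer: 100/1.22 = 81.9672
  filler: 76.6/1.89 = 40.5291
  plasticizer: 21.8/0.91 = 23.9560
  zinc oxide: 4.0/5.6 = 0.7143
Sum of volumes = 147.1666
SG = 202.4 / 147.1666 = 1.375

SG = 1.375


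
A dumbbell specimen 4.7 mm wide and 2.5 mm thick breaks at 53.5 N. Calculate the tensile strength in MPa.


Area = width * thickness = 4.7 * 2.5 = 11.75 mm^2
TS = force / area = 53.5 / 11.75 = 4.55 MPa

4.55 MPa


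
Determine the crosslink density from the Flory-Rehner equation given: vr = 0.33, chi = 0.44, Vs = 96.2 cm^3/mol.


ln(1 - vr) = ln(1 - 0.33) = -0.4005
Numerator = -((-0.4005) + 0.33 + 0.44 * 0.33^2) = 0.0226
Denominator = 96.2 * (0.33^(1/3) - 0.33/2) = 50.6053
nu = 0.0226 / 50.6053 = 4.4583e-04 mol/cm^3

4.4583e-04 mol/cm^3


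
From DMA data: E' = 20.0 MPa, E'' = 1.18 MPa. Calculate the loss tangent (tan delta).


tan delta = E'' / E'
= 1.18 / 20.0
= 0.059

tan delta = 0.059


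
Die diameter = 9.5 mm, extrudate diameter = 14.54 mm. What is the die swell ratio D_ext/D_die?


Die swell ratio = D_extrudate / D_die
= 14.54 / 9.5
= 1.531

Die swell = 1.531


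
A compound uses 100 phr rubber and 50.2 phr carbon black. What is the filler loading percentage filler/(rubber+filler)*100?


Filler % = filler / (rubber + filler) * 100
= 50.2 / (100 + 50.2) * 100
= 50.2 / 150.2 * 100
= 33.42%

33.42%


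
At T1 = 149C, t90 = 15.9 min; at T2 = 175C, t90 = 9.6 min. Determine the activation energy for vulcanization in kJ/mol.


T1 = 422.15 K, T2 = 448.15 K
1/T1 - 1/T2 = 1.3743e-04
ln(t1/t2) = ln(15.9/9.6) = 0.5046
Ea = 8.314 * 0.5046 / 1.3743e-04 = 30523.6349 J/mol
Ea = 30.52 kJ/mol

30.52 kJ/mol


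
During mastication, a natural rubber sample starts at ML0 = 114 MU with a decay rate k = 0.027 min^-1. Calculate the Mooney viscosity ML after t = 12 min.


ML = ML0 * exp(-k * t)
ML = 114 * exp(-0.027 * 12)
ML = 114 * 0.7233
ML = 82.45 MU

82.45 MU


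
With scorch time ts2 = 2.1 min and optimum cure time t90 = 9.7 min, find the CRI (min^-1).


CRI = 100 / (t90 - ts2)
= 100 / (9.7 - 2.1)
= 100 / 7.6
= 13.16 min^-1

13.16 min^-1


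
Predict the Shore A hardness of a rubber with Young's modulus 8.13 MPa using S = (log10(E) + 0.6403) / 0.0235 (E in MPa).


log10(E) = 0.0235*S - 0.6403  =>  S = (log10(E) + 0.6403) / 0.0235
log10(8.13) = 0.910091
S = (0.910091 + 0.6403) / 0.0235 = 1.550391 / 0.0235
S = 66.0

Shore A = 66.0


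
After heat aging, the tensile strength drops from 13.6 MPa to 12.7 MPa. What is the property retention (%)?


Retention = aged / original * 100
= 12.7 / 13.6 * 100
= 93.4%

93.4%


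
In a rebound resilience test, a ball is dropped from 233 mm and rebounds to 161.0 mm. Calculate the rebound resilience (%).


Resilience = h_rebound / h_drop * 100
= 161.0 / 233 * 100
= 69.1%

69.1%


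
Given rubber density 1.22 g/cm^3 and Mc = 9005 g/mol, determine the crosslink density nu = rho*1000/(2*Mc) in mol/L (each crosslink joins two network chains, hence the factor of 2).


nu = rho * 1000 / (2 * Mc)
nu = 1.22 * 1000 / (2 * 9005)
nu = 1220.0 / 18010
nu = 0.0677 mol/L

0.0677 mol/L


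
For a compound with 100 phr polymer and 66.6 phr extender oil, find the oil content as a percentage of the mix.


Oil % = oil / (100 + oil) * 100
= 66.6 / (100 + 66.6) * 100
= 66.6 / 166.6 * 100
= 39.98%

39.98%


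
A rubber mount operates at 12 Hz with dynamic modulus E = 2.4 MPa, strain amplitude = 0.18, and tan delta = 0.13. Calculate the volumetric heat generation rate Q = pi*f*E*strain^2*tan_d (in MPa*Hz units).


Q = pi * f * E * strain^2 * tan_d
= pi * 12 * 2.4 * 0.18^2 * 0.13
= pi * 12 * 2.4 * 0.0324 * 0.13
= 0.3811

Q = 0.3811


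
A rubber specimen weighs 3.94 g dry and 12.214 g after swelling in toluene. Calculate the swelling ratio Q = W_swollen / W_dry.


Q = W_swollen / W_dry
Q = 12.214 / 3.94
Q = 3.1

Q = 3.1


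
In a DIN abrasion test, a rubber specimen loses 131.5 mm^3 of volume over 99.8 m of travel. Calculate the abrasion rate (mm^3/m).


Rate = volume_loss / distance
= 131.5 / 99.8
= 1.318 mm^3/m

1.318 mm^3/m


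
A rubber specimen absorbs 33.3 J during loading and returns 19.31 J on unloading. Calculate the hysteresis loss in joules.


Hysteresis loss = loading - unloading
= 33.3 - 19.31
= 13.99 J

13.99 J


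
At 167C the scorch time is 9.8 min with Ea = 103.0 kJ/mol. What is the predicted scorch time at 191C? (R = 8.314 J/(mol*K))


Convert temperatures: T1 = 167 + 273.15 = 440.15 K, T2 = 191 + 273.15 = 464.15 K
ts2_new = 9.8 * exp(103000 / 8.314 * (1/464.15 - 1/440.15))
1/T2 - 1/T1 = -1.1748e-04
ts2_new = 2.29 min

2.29 min


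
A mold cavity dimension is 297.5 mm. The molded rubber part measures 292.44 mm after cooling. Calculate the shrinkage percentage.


Shrinkage = (mold - part) / mold * 100
= (297.5 - 292.44) / 297.5 * 100
= 5.06 / 297.5 * 100
= 1.7%

1.7%


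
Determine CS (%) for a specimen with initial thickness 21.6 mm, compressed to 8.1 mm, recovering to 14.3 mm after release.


CS = (t0 - recovered) / (t0 - ts) * 100
= (21.6 - 14.3) / (21.6 - 8.1) * 100
= 7.3 / 13.5 * 100
= 54.1%

54.1%


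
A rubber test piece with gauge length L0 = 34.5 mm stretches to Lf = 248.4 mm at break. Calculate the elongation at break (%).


Elongation = (Lf - L0) / L0 * 100
= (248.4 - 34.5) / 34.5 * 100
= 213.9 / 34.5 * 100
= 620.0%

620.0%


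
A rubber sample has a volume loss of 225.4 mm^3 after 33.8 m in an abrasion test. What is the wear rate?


Rate = volume_loss / distance
= 225.4 / 33.8
= 6.669 mm^3/m

6.669 mm^3/m


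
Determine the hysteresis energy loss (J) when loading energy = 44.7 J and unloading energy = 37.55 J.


Hysteresis loss = loading - unloading
= 44.7 - 37.55
= 7.15 J

7.15 J


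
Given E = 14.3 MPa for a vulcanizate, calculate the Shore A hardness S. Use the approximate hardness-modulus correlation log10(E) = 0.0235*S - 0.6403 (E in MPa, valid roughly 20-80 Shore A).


log10(E) = 0.0235*S - 0.6403  =>  S = (log10(E) + 0.6403) / 0.0235
log10(14.3) = 1.155336
S = (1.155336 + 0.6403) / 0.0235 = 1.795636 / 0.0235
S = 76.4

Shore A = 76.4


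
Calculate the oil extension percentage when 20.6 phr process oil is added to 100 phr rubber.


Oil % = oil / (100 + oil) * 100
= 20.6 / (100 + 20.6) * 100
= 20.6 / 120.6 * 100
= 17.08%

17.08%


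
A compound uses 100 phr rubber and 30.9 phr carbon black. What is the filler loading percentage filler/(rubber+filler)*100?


Filler % = filler / (rubber + filler) * 100
= 30.9 / (100 + 30.9) * 100
= 30.9 / 130.9 * 100
= 23.61%

23.61%


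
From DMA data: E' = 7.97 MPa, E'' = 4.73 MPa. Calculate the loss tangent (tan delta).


tan delta = E'' / E'
= 4.73 / 7.97
= 0.5935

tan delta = 0.5935


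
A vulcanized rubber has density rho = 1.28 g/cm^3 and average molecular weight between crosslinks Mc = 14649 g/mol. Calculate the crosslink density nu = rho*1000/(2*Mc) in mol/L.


nu = rho * 1000 / (2 * Mc)
nu = 1.28 * 1000 / (2 * 14649)
nu = 1280.0 / 29298
nu = 0.0437 mol/L

0.0437 mol/L


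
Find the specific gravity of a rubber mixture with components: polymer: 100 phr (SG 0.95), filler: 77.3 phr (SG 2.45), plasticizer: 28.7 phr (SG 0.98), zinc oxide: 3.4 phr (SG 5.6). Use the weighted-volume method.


Sum of weights = 209.4
Volume contributions:
  polymer: 100/0.95 = 105.2632
  filler: 77.3/2.45 = 31.5510
  plasticizer: 28.7/0.98 = 29.2857
  zinc oxide: 3.4/5.6 = 0.6071
Sum of volumes = 166.7070
SG = 209.4 / 166.7070 = 1.256

SG = 1.256


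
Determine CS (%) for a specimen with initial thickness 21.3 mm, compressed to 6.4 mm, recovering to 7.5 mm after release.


CS = (t0 - recovered) / (t0 - ts) * 100
= (21.3 - 7.5) / (21.3 - 6.4) * 100
= 13.8 / 14.9 * 100
= 92.6%

92.6%


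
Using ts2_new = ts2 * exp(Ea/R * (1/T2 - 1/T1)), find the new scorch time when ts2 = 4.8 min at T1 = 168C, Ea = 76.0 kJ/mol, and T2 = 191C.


Convert temperatures: T1 = 168 + 273.15 = 441.15 K, T2 = 191 + 273.15 = 464.15 K
ts2_new = 4.8 * exp(76000 / 8.314 * (1/464.15 - 1/441.15))
1/T2 - 1/T1 = -1.1233e-04
ts2_new = 1.72 min

1.72 min


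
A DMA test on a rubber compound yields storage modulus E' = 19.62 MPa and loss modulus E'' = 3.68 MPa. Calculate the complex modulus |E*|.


|E*| = sqrt(E'^2 + E''^2)
= sqrt(19.62^2 + 3.68^2)
= sqrt(384.9444 + 13.5424)
= 19.962 MPa

19.962 MPa


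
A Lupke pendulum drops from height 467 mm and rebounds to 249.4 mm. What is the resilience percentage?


Resilience = h_rebound / h_drop * 100
= 249.4 / 467 * 100
= 53.4%

53.4%


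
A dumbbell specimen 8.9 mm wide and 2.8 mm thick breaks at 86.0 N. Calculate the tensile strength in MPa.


Area = width * thickness = 8.9 * 2.8 = 24.92 mm^2
TS = force / area = 86.0 / 24.92 = 3.45 MPa

3.45 MPa


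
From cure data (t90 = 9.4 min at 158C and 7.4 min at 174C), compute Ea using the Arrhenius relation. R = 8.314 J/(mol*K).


T1 = 431.15 K, T2 = 447.15 K
1/T1 - 1/T2 = 8.2992e-05
ln(t1/t2) = ln(9.4/7.4) = 0.2392
Ea = 8.314 * 0.2392 / 8.2992e-05 = 23965.5135 J/mol
Ea = 23.97 kJ/mol

23.97 kJ/mol


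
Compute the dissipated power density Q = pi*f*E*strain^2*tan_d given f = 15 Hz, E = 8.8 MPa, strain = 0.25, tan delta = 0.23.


Q = pi * f * E * strain^2 * tan_d
= pi * 15 * 8.8 * 0.25^2 * 0.23
= pi * 15 * 8.8 * 0.0625 * 0.23
= 5.9612

Q = 5.9612


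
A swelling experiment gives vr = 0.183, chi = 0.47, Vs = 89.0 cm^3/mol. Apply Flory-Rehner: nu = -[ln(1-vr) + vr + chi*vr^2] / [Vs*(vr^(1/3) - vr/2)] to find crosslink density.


ln(1 - vr) = ln(1 - 0.183) = -0.2021
Numerator = -((-0.2021) + 0.183 + 0.47 * 0.183^2) = 0.0034
Denominator = 89.0 * (0.183^(1/3) - 0.183/2) = 42.3855
nu = 0.0034 / 42.3855 = 7.9658e-05 mol/cm^3

7.9658e-05 mol/cm^3


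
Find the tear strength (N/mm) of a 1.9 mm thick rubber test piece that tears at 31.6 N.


Tear strength = force / thickness
= 31.6 / 1.9
= 16.63 N/mm

16.63 N/mm


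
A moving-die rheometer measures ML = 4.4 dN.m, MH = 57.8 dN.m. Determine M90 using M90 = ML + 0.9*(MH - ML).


M90 = ML + 0.9 * (MH - ML)
M90 = 4.4 + 0.9 * (57.8 - 4.4)
M90 = 4.4 + 0.9 * 53.4
M90 = 52.46 dN.m

52.46 dN.m


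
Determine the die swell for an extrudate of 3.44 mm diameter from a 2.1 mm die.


Die swell ratio = D_extrudate / D_die
= 3.44 / 2.1
= 1.638

Die swell = 1.638


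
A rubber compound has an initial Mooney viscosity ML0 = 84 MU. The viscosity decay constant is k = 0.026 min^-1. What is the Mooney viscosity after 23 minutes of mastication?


ML = ML0 * exp(-k * t)
ML = 84 * exp(-0.026 * 23)
ML = 84 * 0.5499
ML = 46.19 MU

46.19 MU


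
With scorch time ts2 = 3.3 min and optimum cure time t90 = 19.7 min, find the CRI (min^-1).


CRI = 100 / (t90 - ts2)
= 100 / (19.7 - 3.3)
= 100 / 16.4
= 6.1 min^-1

6.1 min^-1


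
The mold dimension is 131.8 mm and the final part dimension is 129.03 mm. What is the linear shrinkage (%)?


Shrinkage = (mold - part) / mold * 100
= (131.8 - 129.03) / 131.8 * 100
= 2.77 / 131.8 * 100
= 2.1%

2.1%


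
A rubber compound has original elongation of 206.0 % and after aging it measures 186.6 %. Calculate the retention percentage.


Retention = aged / original * 100
= 186.6 / 206.0 * 100
= 90.6%

90.6%


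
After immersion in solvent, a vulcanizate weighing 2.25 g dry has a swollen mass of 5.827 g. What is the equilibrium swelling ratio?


Q = W_swollen / W_dry
Q = 5.827 / 2.25
Q = 2.59

Q = 2.59


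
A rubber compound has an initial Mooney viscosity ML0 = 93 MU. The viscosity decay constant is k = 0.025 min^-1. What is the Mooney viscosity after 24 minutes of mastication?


ML = ML0 * exp(-k * t)
ML = 93 * exp(-0.025 * 24)
ML = 93 * 0.5488
ML = 51.04 MU

51.04 MU


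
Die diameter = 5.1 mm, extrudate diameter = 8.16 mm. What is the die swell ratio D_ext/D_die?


Die swell ratio = D_extrudate / D_die
= 8.16 / 5.1
= 1.6

Die swell = 1.6


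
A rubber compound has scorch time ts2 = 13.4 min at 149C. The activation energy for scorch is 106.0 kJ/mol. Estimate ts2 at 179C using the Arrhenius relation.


Convert temperatures: T1 = 149 + 273.15 = 422.15 K, T2 = 179 + 273.15 = 452.15 K
ts2_new = 13.4 * exp(106000 / 8.314 * (1/452.15 - 1/422.15))
1/T2 - 1/T1 = -1.5717e-04
ts2_new = 1.81 min

1.81 min


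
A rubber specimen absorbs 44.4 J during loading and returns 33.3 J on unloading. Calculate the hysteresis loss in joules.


Hysteresis loss = loading - unloading
= 44.4 - 33.3
= 11.1 J

11.1 J


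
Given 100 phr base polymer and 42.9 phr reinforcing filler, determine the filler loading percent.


Filler % = filler / (rubber + filler) * 100
= 42.9 / (100 + 42.9) * 100
= 42.9 / 142.9 * 100
= 30.02%

30.02%


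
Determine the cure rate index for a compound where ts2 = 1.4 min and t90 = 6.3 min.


CRI = 100 / (t90 - ts2)
= 100 / (6.3 - 1.4)
= 100 / 4.9
= 20.41 min^-1

20.41 min^-1


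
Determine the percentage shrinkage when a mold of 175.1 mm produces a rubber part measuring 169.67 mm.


Shrinkage = (mold - part) / mold * 100
= (175.1 - 169.67) / 175.1 * 100
= 5.43 / 175.1 * 100
= 3.1%

3.1%


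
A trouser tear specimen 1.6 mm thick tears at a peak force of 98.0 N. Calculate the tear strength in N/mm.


Tear strength = force / thickness
= 98.0 / 1.6
= 61.25 N/mm

61.25 N/mm


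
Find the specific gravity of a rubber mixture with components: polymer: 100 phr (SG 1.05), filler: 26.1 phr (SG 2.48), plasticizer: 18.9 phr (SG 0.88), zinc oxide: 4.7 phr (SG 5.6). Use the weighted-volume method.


Sum of weights = 149.7
Volume contributions:
  polymer: 100/1.05 = 95.2381
  filler: 26.1/2.48 = 10.5242
  plasticizer: 18.9/0.88 = 21.4773
  zinc oxide: 4.7/5.6 = 0.8393
Sum of volumes = 128.0788
SG = 149.7 / 128.0788 = 1.169

SG = 1.169


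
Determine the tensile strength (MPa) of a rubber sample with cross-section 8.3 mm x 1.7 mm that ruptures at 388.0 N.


Area = width * thickness = 8.3 * 1.7 = 14.11 mm^2
TS = force / area = 388.0 / 14.11 = 27.5 MPa

27.5 MPa


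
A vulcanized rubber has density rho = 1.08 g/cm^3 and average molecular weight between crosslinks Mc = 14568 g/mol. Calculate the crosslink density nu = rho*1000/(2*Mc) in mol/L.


nu = rho * 1000 / (2 * Mc)
nu = 1.08 * 1000 / (2 * 14568)
nu = 1080.0 / 29136
nu = 0.0371 mol/L

0.0371 mol/L


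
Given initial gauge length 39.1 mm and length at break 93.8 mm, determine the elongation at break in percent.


Elongation = (Lf - L0) / L0 * 100
= (93.8 - 39.1) / 39.1 * 100
= 54.7 / 39.1 * 100
= 139.9%

139.9%


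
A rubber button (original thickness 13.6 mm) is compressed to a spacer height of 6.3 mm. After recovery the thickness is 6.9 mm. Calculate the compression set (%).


CS = (t0 - recovered) / (t0 - ts) * 100
= (13.6 - 6.9) / (13.6 - 6.3) * 100
= 6.7 / 7.3 * 100
= 91.8%

91.8%


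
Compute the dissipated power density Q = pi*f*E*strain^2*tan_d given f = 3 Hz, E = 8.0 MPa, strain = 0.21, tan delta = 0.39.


Q = pi * f * E * strain^2 * tan_d
= pi * 3 * 8.0 * 0.21^2 * 0.39
= pi * 3 * 8.0 * 0.0441 * 0.39
= 1.2968

Q = 1.2968


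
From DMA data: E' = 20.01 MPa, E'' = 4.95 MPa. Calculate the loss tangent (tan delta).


tan delta = E'' / E'
= 4.95 / 20.01
= 0.2474

tan delta = 0.2474


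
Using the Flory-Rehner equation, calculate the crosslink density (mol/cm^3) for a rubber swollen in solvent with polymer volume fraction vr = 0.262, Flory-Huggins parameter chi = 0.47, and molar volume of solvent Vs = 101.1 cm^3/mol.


ln(1 - vr) = ln(1 - 0.262) = -0.3038
Numerator = -((-0.3038) + 0.262 + 0.47 * 0.262^2) = 0.0095
Denominator = 101.1 * (0.262^(1/3) - 0.262/2) = 51.4481
nu = 0.0095 / 51.4481 = 1.8560e-04 mol/cm^3

1.8560e-04 mol/cm^3


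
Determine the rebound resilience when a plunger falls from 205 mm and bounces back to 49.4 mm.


Resilience = h_rebound / h_drop * 100
= 49.4 / 205 * 100
= 24.1%

24.1%


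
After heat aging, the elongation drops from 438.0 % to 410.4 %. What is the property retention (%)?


Retention = aged / original * 100
= 410.4 / 438.0 * 100
= 93.7%

93.7%


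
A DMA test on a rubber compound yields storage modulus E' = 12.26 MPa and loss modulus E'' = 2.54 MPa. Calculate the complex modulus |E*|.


|E*| = sqrt(E'^2 + E''^2)
= sqrt(12.26^2 + 2.54^2)
= sqrt(150.3076 + 6.4516)
= 12.52 MPa

12.52 MPa


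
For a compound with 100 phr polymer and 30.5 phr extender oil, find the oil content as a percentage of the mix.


Oil % = oil / (100 + oil) * 100
= 30.5 / (100 + 30.5) * 100
= 30.5 / 130.5 * 100
= 23.37%

23.37%


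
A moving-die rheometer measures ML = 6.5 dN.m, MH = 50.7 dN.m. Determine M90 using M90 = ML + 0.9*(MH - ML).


M90 = ML + 0.9 * (MH - ML)
M90 = 6.5 + 0.9 * (50.7 - 6.5)
M90 = 6.5 + 0.9 * 44.2
M90 = 46.28 dN.m

46.28 dN.m


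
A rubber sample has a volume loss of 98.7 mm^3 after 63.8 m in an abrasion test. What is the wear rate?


Rate = volume_loss / distance
= 98.7 / 63.8
= 1.547 mm^3/m

1.547 mm^3/m


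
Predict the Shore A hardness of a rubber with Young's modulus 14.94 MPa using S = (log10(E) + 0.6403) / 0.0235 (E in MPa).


log10(E) = 0.0235*S - 0.6403  =>  S = (log10(E) + 0.6403) / 0.0235
log10(14.94) = 1.174351
S = (1.174351 + 0.6403) / 0.0235 = 1.814651 / 0.0235
S = 77.2

Shore A = 77.2


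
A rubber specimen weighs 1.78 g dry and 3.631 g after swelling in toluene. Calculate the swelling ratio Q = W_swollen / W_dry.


Q = W_swollen / W_dry
Q = 3.631 / 1.78
Q = 2.04

Q = 2.04


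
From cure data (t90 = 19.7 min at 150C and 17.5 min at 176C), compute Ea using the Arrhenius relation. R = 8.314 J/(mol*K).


T1 = 423.15 K, T2 = 449.15 K
1/T1 - 1/T2 = 1.3680e-04
ln(t1/t2) = ln(19.7/17.5) = 0.1184
Ea = 8.314 * 0.1184 / 1.3680e-04 = 7196.7969 J/mol
Ea = 7.2 kJ/mol

7.2 kJ/mol


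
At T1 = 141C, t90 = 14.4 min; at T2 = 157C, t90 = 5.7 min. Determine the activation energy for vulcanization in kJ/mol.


T1 = 414.15 K, T2 = 430.15 K
1/T1 - 1/T2 = 8.9814e-05
ln(t1/t2) = ln(14.4/5.7) = 0.9268
Ea = 8.314 * 0.9268 / 8.9814e-05 = 85789.8411 J/mol
Ea = 85.79 kJ/mol

85.79 kJ/mol


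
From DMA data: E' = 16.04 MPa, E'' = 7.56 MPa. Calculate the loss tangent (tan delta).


tan delta = E'' / E'
= 7.56 / 16.04
= 0.4713

tan delta = 0.4713


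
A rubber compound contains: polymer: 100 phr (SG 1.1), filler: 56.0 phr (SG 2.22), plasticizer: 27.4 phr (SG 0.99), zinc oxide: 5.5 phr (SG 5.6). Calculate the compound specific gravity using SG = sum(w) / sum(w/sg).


Sum of weights = 188.9
Volume contributions:
  polymer: 100/1.1 = 90.9091
  filler: 56.0/2.22 = 25.2252
  plasticizer: 27.4/0.99 = 27.6768
  zinc oxide: 5.5/5.6 = 0.9821
Sum of volumes = 144.7932
SG = 188.9 / 144.7932 = 1.305

SG = 1.305


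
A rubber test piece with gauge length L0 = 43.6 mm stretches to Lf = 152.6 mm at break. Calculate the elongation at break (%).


Elongation = (Lf - L0) / L0 * 100
= (152.6 - 43.6) / 43.6 * 100
= 109.0 / 43.6 * 100
= 250.0%

250.0%


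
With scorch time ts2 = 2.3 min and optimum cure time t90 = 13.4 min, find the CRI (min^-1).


CRI = 100 / (t90 - ts2)
= 100 / (13.4 - 2.3)
= 100 / 11.1
= 9.01 min^-1

9.01 min^-1


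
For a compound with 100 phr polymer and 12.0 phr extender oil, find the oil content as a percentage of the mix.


Oil % = oil / (100 + oil) * 100
= 12.0 / (100 + 12.0) * 100
= 12.0 / 112.0 * 100
= 10.71%

10.71%


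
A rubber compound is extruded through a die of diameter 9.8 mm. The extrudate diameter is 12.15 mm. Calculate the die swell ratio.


Die swell ratio = D_extrudate / D_die
= 12.15 / 9.8
= 1.24

Die swell = 1.24


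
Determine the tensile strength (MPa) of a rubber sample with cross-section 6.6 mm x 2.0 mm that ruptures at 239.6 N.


Area = width * thickness = 6.6 * 2.0 = 13.2 mm^2
TS = force / area = 239.6 / 13.2 = 18.15 MPa

18.15 MPa


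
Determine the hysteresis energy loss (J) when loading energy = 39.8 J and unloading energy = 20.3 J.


Hysteresis loss = loading - unloading
= 39.8 - 20.3
= 19.5 J

19.5 J


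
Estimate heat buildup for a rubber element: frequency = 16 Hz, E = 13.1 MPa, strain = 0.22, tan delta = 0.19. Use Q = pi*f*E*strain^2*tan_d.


Q = pi * f * E * strain^2 * tan_d
= pi * 16 * 13.1 * 0.22^2 * 0.19
= pi * 16 * 13.1 * 0.0484 * 0.19
= 6.0554

Q = 6.0554


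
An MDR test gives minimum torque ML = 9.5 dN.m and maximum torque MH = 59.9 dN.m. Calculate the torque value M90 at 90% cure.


M90 = ML + 0.9 * (MH - ML)
M90 = 9.5 + 0.9 * (59.9 - 9.5)
M90 = 9.5 + 0.9 * 50.4
M90 = 54.86 dN.m

54.86 dN.m


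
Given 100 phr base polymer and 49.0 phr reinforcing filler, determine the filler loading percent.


Filler % = filler / (rubber + filler) * 100
= 49.0 / (100 + 49.0) * 100
= 49.0 / 149.0 * 100
= 32.89%

32.89%


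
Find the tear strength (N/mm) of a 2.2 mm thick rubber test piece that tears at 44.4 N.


Tear strength = force / thickness
= 44.4 / 2.2
= 20.18 N/mm

20.18 N/mm


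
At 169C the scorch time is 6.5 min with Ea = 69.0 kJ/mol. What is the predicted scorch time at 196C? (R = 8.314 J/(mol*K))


Convert temperatures: T1 = 169 + 273.15 = 442.15 K, T2 = 196 + 273.15 = 469.15 K
ts2_new = 6.5 * exp(69000 / 8.314 * (1/469.15 - 1/442.15))
1/T2 - 1/T1 = -1.3016e-04
ts2_new = 2.21 min

2.21 min


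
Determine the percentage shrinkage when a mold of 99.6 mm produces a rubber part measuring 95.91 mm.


Shrinkage = (mold - part) / mold * 100
= (99.6 - 95.91) / 99.6 * 100
= 3.69 / 99.6 * 100
= 3.7%

3.7%


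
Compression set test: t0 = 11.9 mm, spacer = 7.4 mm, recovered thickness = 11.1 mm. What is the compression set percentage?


CS = (t0 - recovered) / (t0 - ts) * 100
= (11.9 - 11.1) / (11.9 - 7.4) * 100
= 0.8 / 4.5 * 100
= 17.8%

17.8%


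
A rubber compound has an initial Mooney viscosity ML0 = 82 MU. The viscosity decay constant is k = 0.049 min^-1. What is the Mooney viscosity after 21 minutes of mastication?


ML = ML0 * exp(-k * t)
ML = 82 * exp(-0.049 * 21)
ML = 82 * 0.3574
ML = 29.3 MU

29.3 MU


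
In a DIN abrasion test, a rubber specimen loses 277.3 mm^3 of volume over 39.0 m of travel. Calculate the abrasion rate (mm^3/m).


Rate = volume_loss / distance
= 277.3 / 39.0
= 7.11 mm^3/m

7.11 mm^3/m


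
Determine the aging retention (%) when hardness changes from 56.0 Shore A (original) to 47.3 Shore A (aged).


Retention = aged / original * 100
= 47.3 / 56.0 * 100
= 84.5%

84.5%


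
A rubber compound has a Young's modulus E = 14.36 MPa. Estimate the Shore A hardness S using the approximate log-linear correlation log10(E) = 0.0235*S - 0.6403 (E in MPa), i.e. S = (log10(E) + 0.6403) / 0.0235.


log10(E) = 0.0235*S - 0.6403  =>  S = (log10(E) + 0.6403) / 0.0235
log10(14.36) = 1.157154
S = (1.157154 + 0.6403) / 0.0235 = 1.797454 / 0.0235
S = 76.5

Shore A = 76.5


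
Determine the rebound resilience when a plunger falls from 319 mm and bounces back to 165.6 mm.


Resilience = h_rebound / h_drop * 100
= 165.6 / 319 * 100
= 51.9%

51.9%


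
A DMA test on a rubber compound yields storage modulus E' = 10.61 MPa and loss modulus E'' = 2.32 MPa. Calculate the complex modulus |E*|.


|E*| = sqrt(E'^2 + E''^2)
= sqrt(10.61^2 + 2.32^2)
= sqrt(112.5721 + 5.3824)
= 10.861 MPa

10.861 MPa


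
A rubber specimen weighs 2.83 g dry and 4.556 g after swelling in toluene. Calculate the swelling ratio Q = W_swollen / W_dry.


Q = W_swollen / W_dry
Q = 4.556 / 2.83
Q = 1.61

Q = 1.61


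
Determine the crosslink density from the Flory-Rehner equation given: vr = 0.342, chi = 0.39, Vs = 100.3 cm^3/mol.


ln(1 - vr) = ln(1 - 0.342) = -0.4186
Numerator = -((-0.4186) + 0.342 + 0.39 * 0.342^2) = 0.0309
Denominator = 100.3 * (0.342^(1/3) - 0.342/2) = 52.9904
nu = 0.0309 / 52.9904 = 5.8377e-04 mol/cm^3

5.8377e-04 mol/cm^3


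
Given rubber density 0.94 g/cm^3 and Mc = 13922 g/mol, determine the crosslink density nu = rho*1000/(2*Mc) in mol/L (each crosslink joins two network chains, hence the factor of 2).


nu = rho * 1000 / (2 * Mc)
nu = 0.94 * 1000 / (2 * 13922)
nu = 940.0 / 27844
nu = 0.0338 mol/L

0.0338 mol/L


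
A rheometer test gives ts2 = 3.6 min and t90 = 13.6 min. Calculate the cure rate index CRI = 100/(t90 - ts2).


CRI = 100 / (t90 - ts2)
= 100 / (13.6 - 3.6)
= 100 / 10.0
= 10.0 min^-1

10.0 min^-1


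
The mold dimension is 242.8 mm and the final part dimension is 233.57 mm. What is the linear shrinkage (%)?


Shrinkage = (mold - part) / mold * 100
= (242.8 - 233.57) / 242.8 * 100
= 9.23 / 242.8 * 100
= 3.8%

3.8%


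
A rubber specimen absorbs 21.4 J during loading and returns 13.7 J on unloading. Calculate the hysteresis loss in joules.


Hysteresis loss = loading - unloading
= 21.4 - 13.7
= 7.7 J

7.7 J


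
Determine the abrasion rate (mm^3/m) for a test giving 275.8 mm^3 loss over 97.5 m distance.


Rate = volume_loss / distance
= 275.8 / 97.5
= 2.829 mm^3/m

2.829 mm^3/m


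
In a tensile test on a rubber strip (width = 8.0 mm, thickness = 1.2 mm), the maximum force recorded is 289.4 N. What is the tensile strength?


Area = width * thickness = 8.0 * 1.2 = 9.6 mm^2
TS = force / area = 289.4 / 9.6 = 30.15 MPa

30.15 MPa


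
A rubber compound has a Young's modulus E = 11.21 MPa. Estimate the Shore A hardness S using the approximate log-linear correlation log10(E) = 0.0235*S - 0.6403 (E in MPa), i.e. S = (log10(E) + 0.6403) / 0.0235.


log10(E) = 0.0235*S - 0.6403  =>  S = (log10(E) + 0.6403) / 0.0235
log10(11.21) = 1.049606
S = (1.049606 + 0.6403) / 0.0235 = 1.689906 / 0.0235
S = 71.9

Shore A = 71.9


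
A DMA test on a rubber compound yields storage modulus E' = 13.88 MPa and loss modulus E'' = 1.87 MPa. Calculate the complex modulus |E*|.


|E*| = sqrt(E'^2 + E''^2)
= sqrt(13.88^2 + 1.87^2)
= sqrt(192.6544 + 3.4969)
= 14.005 MPa

14.005 MPa


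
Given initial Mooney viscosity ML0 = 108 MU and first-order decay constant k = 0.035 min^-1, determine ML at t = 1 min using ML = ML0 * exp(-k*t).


ML = ML0 * exp(-k * t)
ML = 108 * exp(-0.035 * 1)
ML = 108 * 0.9656
ML = 104.29 MU

104.29 MU


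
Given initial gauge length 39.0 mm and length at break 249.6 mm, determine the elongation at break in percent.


Elongation = (Lf - L0) / L0 * 100
= (249.6 - 39.0) / 39.0 * 100
= 210.6 / 39.0 * 100
= 540.0%

540.0%


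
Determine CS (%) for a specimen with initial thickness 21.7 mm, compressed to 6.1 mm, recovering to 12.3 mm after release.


CS = (t0 - recovered) / (t0 - ts) * 100
= (21.7 - 12.3) / (21.7 - 6.1) * 100
= 9.4 / 15.6 * 100
= 60.3%

60.3%


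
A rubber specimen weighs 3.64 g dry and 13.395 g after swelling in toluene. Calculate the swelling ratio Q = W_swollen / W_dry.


Q = W_swollen / W_dry
Q = 13.395 / 3.64
Q = 3.68

Q = 3.68


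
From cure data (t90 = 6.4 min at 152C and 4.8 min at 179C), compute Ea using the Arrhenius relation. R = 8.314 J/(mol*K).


T1 = 425.15 K, T2 = 452.15 K
1/T1 - 1/T2 = 1.4046e-04
ln(t1/t2) = ln(6.4/4.8) = 0.2877
Ea = 8.314 * 0.2877 / 1.4046e-04 = 17028.7894 J/mol
Ea = 17.03 kJ/mol

17.03 kJ/mol


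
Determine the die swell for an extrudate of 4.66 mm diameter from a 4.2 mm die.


Die swell ratio = D_extrudate / D_die
= 4.66 / 4.2
= 1.11

Die swell = 1.11


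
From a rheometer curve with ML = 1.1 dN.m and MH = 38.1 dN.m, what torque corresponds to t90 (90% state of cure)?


M90 = ML + 0.9 * (MH - ML)
M90 = 1.1 + 0.9 * (38.1 - 1.1)
M90 = 1.1 + 0.9 * 37.0
M90 = 34.4 dN.m

34.4 dN.m


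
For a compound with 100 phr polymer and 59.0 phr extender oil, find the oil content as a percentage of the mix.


Oil % = oil / (100 + oil) * 100
= 59.0 / (100 + 59.0) * 100
= 59.0 / 159.0 * 100
= 37.11%

37.11%


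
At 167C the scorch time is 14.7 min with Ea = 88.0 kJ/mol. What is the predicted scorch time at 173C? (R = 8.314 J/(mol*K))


Convert temperatures: T1 = 167 + 273.15 = 440.15 K, T2 = 173 + 273.15 = 446.15 K
ts2_new = 14.7 * exp(88000 / 8.314 * (1/446.15 - 1/440.15))
1/T2 - 1/T1 = -3.0554e-05
ts2_new = 10.64 min

10.64 min


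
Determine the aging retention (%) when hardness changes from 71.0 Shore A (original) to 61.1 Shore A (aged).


Retention = aged / original * 100
= 61.1 / 71.0 * 100
= 86.1%

86.1%


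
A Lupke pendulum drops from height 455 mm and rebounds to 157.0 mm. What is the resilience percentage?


Resilience = h_rebound / h_drop * 100
= 157.0 / 455 * 100
= 34.5%

34.5%


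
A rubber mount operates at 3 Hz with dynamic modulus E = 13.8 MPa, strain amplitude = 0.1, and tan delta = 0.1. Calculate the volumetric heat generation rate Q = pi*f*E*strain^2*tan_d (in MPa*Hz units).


Q = pi * f * E * strain^2 * tan_d
= pi * 3 * 13.8 * 0.1^2 * 0.1
= pi * 3 * 13.8 * 0.0100 * 0.1
= 0.1301

Q = 0.1301


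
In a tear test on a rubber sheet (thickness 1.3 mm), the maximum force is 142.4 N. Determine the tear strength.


Tear strength = force / thickness
= 142.4 / 1.3
= 109.54 N/mm

109.54 N/mm


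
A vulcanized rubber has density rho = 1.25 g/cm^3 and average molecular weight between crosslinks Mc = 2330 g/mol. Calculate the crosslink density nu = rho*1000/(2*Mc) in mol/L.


nu = rho * 1000 / (2 * Mc)
nu = 1.25 * 1000 / (2 * 2330)
nu = 1250.0 / 4660
nu = 0.2682 mol/L

0.2682 mol/L


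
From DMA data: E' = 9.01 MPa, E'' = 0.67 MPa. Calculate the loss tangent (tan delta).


tan delta = E'' / E'
= 0.67 / 9.01
= 0.0744

tan delta = 0.0744


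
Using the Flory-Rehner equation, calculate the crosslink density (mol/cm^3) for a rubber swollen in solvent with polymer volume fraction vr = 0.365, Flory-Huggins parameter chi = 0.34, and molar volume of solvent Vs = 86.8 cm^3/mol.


ln(1 - vr) = ln(1 - 0.365) = -0.4541
Numerator = -((-0.4541) + 0.365 + 0.34 * 0.365^2) = 0.0438
Denominator = 86.8 * (0.365^(1/3) - 0.365/2) = 46.1912
nu = 0.0438 / 46.1912 = 9.4896e-04 mol/cm^3

9.4896e-04 mol/cm^3


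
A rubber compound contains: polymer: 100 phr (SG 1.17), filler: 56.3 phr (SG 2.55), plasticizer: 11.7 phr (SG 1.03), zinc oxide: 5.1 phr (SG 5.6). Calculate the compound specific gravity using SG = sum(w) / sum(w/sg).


Sum of weights = 173.1
Volume contributions:
  polymer: 100/1.17 = 85.4701
  filler: 56.3/2.55 = 22.0784
  plasticizer: 11.7/1.03 = 11.3592
  zinc oxide: 5.1/5.6 = 0.9107
Sum of volumes = 119.8185
SG = 173.1 / 119.8185 = 1.445

SG = 1.445


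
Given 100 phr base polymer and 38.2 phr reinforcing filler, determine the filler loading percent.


Filler % = filler / (rubber + filler) * 100
= 38.2 / (100 + 38.2) * 100
= 38.2 / 138.2 * 100
= 27.64%

27.64%


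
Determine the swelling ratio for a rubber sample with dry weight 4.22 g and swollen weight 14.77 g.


Q = W_swollen / W_dry
Q = 14.77 / 4.22
Q = 3.5

Q = 3.5


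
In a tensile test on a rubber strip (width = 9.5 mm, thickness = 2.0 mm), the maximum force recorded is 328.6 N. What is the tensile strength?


Area = width * thickness = 9.5 * 2.0 = 19.0 mm^2
TS = force / area = 328.6 / 19.0 = 17.29 MPa

17.29 MPa


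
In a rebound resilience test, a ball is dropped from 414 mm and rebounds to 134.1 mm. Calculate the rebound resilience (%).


Resilience = h_rebound / h_drop * 100
= 134.1 / 414 * 100
= 32.4%

32.4%


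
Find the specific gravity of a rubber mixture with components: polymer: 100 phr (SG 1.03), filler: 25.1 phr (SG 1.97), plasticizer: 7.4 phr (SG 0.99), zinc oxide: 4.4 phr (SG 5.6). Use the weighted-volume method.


Sum of weights = 136.9
Volume contributions:
  polymer: 100/1.03 = 97.0874
  filler: 25.1/1.97 = 12.7411
  plasticizer: 7.4/0.99 = 7.4747
  zinc oxide: 4.4/5.6 = 0.7857
Sum of volumes = 118.0890
SG = 136.9 / 118.0890 = 1.159

SG = 1.159


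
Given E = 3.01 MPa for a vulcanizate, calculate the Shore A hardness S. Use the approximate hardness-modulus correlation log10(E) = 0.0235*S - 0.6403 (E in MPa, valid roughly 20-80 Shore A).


log10(E) = 0.0235*S - 0.6403  =>  S = (log10(E) + 0.6403) / 0.0235
log10(3.01) = 0.478566
S = (0.478566 + 0.6403) / 0.0235 = 1.118866 / 0.0235
S = 47.6

Shore A = 47.6


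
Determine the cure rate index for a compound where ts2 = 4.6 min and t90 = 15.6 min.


CRI = 100 / (t90 - ts2)
= 100 / (15.6 - 4.6)
= 100 / 11.0
= 9.09 min^-1

9.09 min^-1


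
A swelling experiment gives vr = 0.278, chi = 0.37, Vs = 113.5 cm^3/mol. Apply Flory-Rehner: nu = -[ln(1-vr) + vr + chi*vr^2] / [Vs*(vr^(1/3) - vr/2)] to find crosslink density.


ln(1 - vr) = ln(1 - 0.278) = -0.3257
Numerator = -((-0.3257) + 0.278 + 0.37 * 0.278^2) = 0.0191
Denominator = 113.5 * (0.278^(1/3) - 0.278/2) = 58.2995
nu = 0.0191 / 58.2995 = 3.2822e-04 mol/cm^3

3.2822e-04 mol/cm^3


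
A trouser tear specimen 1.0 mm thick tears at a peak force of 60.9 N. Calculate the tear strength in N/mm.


Tear strength = force / thickness
= 60.9 / 1.0
= 60.9 N/mm

60.9 N/mm


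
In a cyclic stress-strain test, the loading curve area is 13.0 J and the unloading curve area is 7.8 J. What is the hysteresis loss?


Hysteresis loss = loading - unloading
= 13.0 - 7.8
= 5.2 J

5.2 J


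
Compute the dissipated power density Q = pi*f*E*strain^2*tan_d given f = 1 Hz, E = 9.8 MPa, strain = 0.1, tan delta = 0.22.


Q = pi * f * E * strain^2 * tan_d
= pi * 1 * 9.8 * 0.1^2 * 0.22
= pi * 1 * 9.8 * 0.0100 * 0.22
= 0.0677

Q = 0.0677


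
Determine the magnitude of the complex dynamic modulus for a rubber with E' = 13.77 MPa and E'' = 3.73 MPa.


|E*| = sqrt(E'^2 + E''^2)
= sqrt(13.77^2 + 3.73^2)
= sqrt(189.6129 + 13.9129)
= 14.266 MPa

14.266 MPa


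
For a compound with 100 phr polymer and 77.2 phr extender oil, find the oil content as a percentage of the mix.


Oil % = oil / (100 + oil) * 100
= 77.2 / (100 + 77.2) * 100
= 77.2 / 177.2 * 100
= 43.57%

43.57%


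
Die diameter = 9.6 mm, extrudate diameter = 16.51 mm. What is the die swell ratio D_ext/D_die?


Die swell ratio = D_extrudate / D_die
= 16.51 / 9.6
= 1.72

Die swell = 1.72


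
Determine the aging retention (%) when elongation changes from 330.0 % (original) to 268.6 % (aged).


Retention = aged / original * 100
= 268.6 / 330.0 * 100
= 81.4%

81.4%


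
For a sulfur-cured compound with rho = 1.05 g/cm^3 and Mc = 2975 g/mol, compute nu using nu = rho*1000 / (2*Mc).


nu = rho * 1000 / (2 * Mc)
nu = 1.05 * 1000 / (2 * 2975)
nu = 1050.0 / 5950
nu = 0.1765 mol/L

0.1765 mol/L


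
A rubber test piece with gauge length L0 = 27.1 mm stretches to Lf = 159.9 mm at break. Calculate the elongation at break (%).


Elongation = (Lf - L0) / L0 * 100
= (159.9 - 27.1) / 27.1 * 100
= 132.8 / 27.1 * 100
= 490.0%

490.0%


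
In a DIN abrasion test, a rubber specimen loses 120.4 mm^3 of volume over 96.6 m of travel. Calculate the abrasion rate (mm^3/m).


Rate = volume_loss / distance
= 120.4 / 96.6
= 1.246 mm^3/m

1.246 mm^3/m


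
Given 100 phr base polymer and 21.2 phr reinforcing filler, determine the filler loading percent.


Filler % = filler / (rubber + filler) * 100
= 21.2 / (100 + 21.2) * 100
= 21.2 / 121.2 * 100
= 17.49%

17.49%


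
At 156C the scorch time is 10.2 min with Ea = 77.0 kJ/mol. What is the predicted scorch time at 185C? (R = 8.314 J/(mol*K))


Convert temperatures: T1 = 156 + 273.15 = 429.15 K, T2 = 185 + 273.15 = 458.15 K
ts2_new = 10.2 * exp(77000 / 8.314 * (1/458.15 - 1/429.15))
1/T2 - 1/T1 = -1.4750e-04
ts2_new = 2.6 min

2.6 min


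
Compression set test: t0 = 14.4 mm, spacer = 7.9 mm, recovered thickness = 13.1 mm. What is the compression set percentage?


CS = (t0 - recovered) / (t0 - ts) * 100
= (14.4 - 13.1) / (14.4 - 7.9) * 100
= 1.3 / 6.5 * 100
= 20.0%

20.0%


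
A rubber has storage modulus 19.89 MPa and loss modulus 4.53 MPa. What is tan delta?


tan delta = E'' / E'
= 4.53 / 19.89
= 0.2278

tan delta = 0.2278


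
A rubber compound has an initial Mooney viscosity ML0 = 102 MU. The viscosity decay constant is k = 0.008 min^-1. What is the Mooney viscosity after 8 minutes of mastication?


ML = ML0 * exp(-k * t)
ML = 102 * exp(-0.008 * 8)
ML = 102 * 0.9380
ML = 95.68 MU

95.68 MU


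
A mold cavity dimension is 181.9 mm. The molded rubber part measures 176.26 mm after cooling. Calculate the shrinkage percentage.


Shrinkage = (mold - part) / mold * 100
= (181.9 - 176.26) / 181.9 * 100
= 5.64 / 181.9 * 100
= 3.1%

3.1%


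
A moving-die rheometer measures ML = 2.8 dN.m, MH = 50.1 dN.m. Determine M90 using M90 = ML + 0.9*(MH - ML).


M90 = ML + 0.9 * (MH - ML)
M90 = 2.8 + 0.9 * (50.1 - 2.8)
M90 = 2.8 + 0.9 * 47.3
M90 = 45.37 dN.m

45.37 dN.m


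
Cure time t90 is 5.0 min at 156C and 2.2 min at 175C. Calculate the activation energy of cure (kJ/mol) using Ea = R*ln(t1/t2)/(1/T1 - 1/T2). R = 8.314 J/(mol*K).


T1 = 429.15 K, T2 = 448.15 K
1/T1 - 1/T2 = 9.8792e-05
ln(t1/t2) = ln(5.0/2.2) = 0.8210
Ea = 8.314 * 0.8210 / 9.8792e-05 = 69091.0521 J/mol
Ea = 69.09 kJ/mol

69.09 kJ/mol


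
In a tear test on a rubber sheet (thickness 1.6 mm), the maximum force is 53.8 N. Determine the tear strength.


Tear strength = force / thickness
= 53.8 / 1.6
= 33.62 N/mm

33.62 N/mm


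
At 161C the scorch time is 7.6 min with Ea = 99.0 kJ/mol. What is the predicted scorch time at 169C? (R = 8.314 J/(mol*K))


Convert temperatures: T1 = 161 + 273.15 = 434.15 K, T2 = 169 + 273.15 = 442.15 K
ts2_new = 7.6 * exp(99000 / 8.314 * (1/442.15 - 1/434.15))
1/T2 - 1/T1 = -4.1675e-05
ts2_new = 4.63 min

4.63 min


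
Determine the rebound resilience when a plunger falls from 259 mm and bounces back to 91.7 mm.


Resilience = h_rebound / h_drop * 100
= 91.7 / 259 * 100
= 35.4%

35.4%


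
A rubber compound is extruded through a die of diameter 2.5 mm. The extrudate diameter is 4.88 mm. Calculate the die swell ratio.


Die swell ratio = D_extrudate / D_die
= 4.88 / 2.5
= 1.952

Die swell = 1.952


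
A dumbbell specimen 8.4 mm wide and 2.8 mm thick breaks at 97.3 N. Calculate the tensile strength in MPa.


Area = width * thickness = 8.4 * 2.8 = 23.52 mm^2
TS = force / area = 97.3 / 23.52 = 4.14 MPa

4.14 MPa


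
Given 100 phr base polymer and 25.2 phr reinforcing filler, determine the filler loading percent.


Filler % = filler / (rubber + filler) * 100
= 25.2 / (100 + 25.2) * 100
= 25.2 / 125.2 * 100
= 20.13%

20.13%


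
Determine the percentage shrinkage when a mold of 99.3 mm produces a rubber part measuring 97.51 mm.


Shrinkage = (mold - part) / mold * 100
= (99.3 - 97.51) / 99.3 * 100
= 1.79 / 99.3 * 100
= 1.8%

1.8%


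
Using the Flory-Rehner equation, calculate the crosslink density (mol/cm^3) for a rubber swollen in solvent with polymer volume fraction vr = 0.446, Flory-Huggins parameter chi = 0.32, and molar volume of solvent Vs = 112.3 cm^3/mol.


ln(1 - vr) = ln(1 - 0.446) = -0.5906
Numerator = -((-0.5906) + 0.446 + 0.32 * 0.446^2) = 0.0809
Denominator = 112.3 * (0.446^(1/3) - 0.446/2) = 60.7579
nu = 0.0809 / 60.7579 = 0.0013 mol/cm^3

0.0013 mol/cm^3
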